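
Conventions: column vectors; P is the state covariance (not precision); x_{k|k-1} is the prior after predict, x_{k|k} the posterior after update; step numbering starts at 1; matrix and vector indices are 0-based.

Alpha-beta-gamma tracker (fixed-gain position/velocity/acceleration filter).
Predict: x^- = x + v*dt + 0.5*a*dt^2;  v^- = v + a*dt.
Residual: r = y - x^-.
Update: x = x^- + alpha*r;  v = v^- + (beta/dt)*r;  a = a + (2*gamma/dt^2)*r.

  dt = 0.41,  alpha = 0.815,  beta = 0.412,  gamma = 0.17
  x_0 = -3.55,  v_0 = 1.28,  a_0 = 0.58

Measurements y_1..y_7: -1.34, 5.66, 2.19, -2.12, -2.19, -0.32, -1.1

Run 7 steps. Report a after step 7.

a_post = 4.9756

step 1: x_pred=-2.9765  r=1.6365  x^+=-1.6427  v^+=3.1622  a^+=3.8899
step 2: x_pred=-0.0193  r=5.6793  x^+=4.6093  v^+=10.4641  a^+=15.3768
step 3: x_pred=10.1920  r=-8.0020  x^+=3.6704  v^+=8.7275  a^+=-0.8081
step 4: x_pred=7.1807  r=-9.3007  x^+=-0.3994  v^+=-0.9499  a^+=-19.6198
step 5: x_pred=-2.4379  r=0.2479  x^+=-2.2359  v^+=-8.7450  a^+=-19.1185
step 6: x_pred=-7.4282  r=7.1082  x^+=-1.6350  v^+=-9.4407  a^+=-4.7414
step 7: x_pred=-5.9042  r=4.8042  x^+=-1.9888  v^+=-6.5570  a^+=4.9756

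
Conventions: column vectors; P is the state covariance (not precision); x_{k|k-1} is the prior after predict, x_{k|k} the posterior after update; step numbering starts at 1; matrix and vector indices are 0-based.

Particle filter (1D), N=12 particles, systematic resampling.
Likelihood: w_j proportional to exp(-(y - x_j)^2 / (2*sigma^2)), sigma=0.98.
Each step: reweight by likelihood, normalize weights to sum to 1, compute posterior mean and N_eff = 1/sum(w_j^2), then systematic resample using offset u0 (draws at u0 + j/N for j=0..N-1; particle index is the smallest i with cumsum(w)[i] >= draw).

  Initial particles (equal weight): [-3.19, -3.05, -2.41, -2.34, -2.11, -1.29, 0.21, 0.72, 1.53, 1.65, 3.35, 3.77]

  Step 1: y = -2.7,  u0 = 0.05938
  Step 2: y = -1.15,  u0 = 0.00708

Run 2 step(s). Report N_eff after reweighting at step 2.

step 1: w=[0.1795, 0.1908, 0.1947, 0.1901, 0.1697, 0.0722, 0.0025, 0.0005, 0.0000, 0.0000, 0.0000, 0.0000]  mean=-2.5190  Neff=5.6596  idx=[0, 0, 1, 1, 2, 2, 2, 3, 3, 4, 4, 5]
step 2: w=[0.0228, 0.0228, 0.0303, 0.0303, 0.0870, 0.0870, 0.0870, 0.0951, 0.0951, 0.1230, 0.1230, 0.1967]  mean=-2.1769  Neff=8.8806  idx=[0, 3, 4, 5, 6, 7, 8, 9, 9, 10, 11, 11]

N_eff = 8.8806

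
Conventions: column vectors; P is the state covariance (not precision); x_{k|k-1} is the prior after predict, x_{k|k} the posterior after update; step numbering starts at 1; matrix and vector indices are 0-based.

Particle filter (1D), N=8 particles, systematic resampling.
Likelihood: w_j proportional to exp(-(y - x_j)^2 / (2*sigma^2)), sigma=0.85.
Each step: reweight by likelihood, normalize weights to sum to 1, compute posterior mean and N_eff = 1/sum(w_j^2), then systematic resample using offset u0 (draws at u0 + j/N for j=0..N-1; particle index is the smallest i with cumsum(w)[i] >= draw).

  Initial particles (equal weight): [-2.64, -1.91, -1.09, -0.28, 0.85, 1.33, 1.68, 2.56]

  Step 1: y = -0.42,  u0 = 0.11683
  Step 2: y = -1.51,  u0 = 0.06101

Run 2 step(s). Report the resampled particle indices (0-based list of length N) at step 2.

step 1: w=[0.0134, 0.0873, 0.2974, 0.4003, 0.1329, 0.0487, 0.0192, 0.0009]  mean=-0.4261  Neff=3.6121  idx=[2, 2, 2, 3, 3, 3, 4, 6]
step 2: w=[0.2373, 0.2373, 0.2373, 0.0941, 0.0941, 0.0941, 0.0057, 0.0002]  mean=-0.8497  Neff=5.1155  idx=[0, 0, 1, 1, 2, 2, 4, 5]

resampled_idx = [0, 0, 1, 1, 2, 2, 4, 5]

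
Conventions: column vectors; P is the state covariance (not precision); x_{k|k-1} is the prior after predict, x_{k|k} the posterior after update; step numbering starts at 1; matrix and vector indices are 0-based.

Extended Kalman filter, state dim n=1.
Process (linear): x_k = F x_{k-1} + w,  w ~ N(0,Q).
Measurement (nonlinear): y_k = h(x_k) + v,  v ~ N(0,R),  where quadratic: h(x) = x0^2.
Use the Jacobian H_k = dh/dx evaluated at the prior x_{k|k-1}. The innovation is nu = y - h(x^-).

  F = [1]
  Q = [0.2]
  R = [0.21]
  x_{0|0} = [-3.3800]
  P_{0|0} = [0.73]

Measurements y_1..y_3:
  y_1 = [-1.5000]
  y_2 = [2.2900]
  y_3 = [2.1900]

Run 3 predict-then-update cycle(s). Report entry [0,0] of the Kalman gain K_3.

K[0,0] = -0.3000

step 1: x^-=[-3.3800]  P^-=[0.9300]  H_jac=[-6.7600]  S=[42.7088]  K=[-0.1472]  nu=[-12.9244]  x^+=[-1.4775]  P^+=[0.0046]
step 2: x^-=[-1.4775]  P^-=[0.2046]  H_jac=[-2.9550]  S=[1.9964]  K=[-0.3028]  nu=[0.1070]  x^+=[-1.5099]  P^+=[0.0215]
step 3: x^-=[-1.5099]  P^-=[0.2215]  H_jac=[-3.0198]  S=[2.2301]  K=[-0.3000]  nu=[-0.0898]  x^+=[-1.4830]  P^+=[0.0209]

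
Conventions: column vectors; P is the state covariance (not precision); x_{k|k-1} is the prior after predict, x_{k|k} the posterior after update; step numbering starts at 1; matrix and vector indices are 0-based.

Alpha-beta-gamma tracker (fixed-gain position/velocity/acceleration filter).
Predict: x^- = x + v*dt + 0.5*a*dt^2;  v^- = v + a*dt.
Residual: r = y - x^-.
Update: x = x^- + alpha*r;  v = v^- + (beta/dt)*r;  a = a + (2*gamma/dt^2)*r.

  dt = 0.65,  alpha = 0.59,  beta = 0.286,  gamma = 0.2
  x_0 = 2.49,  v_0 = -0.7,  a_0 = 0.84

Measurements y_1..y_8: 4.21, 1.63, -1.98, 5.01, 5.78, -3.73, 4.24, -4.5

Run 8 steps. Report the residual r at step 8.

step 1: x_pred=2.2125  r=1.9975  x^+=3.3910  v^+=0.7249  a^+=2.7312
step 2: x_pred=4.4392  r=-2.8092  x^+=2.7818  v^+=1.2642  a^+=0.0716
step 3: x_pred=3.6186  r=-5.5986  x^+=0.3154  v^+=-1.1527  a^+=-5.2288
step 4: x_pred=-1.5384  r=6.5484  x^+=2.3252  v^+=-1.6701  a^+=0.9709
step 5: x_pred=1.4447  r=4.3353  x^+=4.0025  v^+=0.8685  a^+=5.0753
step 6: x_pred=5.6392  r=-9.3692  x^+=0.1114  v^+=0.0450  a^+=-3.7949
step 7: x_pred=-0.6611  r=4.9011  x^+=2.2306  v^+=-0.2652  a^+=0.8451
step 8: x_pred=2.2367  r=-6.7367  x^+=-1.7380  v^+=-2.6800  a^+=-5.5328

resid = -6.7367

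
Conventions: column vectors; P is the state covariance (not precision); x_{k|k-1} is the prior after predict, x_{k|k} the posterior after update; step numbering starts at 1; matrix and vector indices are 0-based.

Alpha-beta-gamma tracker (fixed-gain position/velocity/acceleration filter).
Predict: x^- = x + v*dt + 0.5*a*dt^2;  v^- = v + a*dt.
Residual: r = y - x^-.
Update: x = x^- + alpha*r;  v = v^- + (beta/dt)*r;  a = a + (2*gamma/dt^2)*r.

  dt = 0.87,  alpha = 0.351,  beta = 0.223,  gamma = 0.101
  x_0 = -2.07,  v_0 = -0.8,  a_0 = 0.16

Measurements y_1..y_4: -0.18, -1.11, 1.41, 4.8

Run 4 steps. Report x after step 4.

x_post = 3.3927

step 1: x_pred=-2.7054  r=2.5254  x^+=-1.8190  v^+=-0.0135  a^+=0.8340
step 2: x_pred=-1.5151  r=0.4051  x^+=-1.3729  v^+=0.8159  a^+=0.9421
step 3: x_pred=-0.3065  r=1.7165  x^+=0.2960  v^+=2.0755  a^+=1.4002
step 4: x_pred=2.6316  r=2.1684  x^+=3.3927  v^+=3.8495  a^+=1.9789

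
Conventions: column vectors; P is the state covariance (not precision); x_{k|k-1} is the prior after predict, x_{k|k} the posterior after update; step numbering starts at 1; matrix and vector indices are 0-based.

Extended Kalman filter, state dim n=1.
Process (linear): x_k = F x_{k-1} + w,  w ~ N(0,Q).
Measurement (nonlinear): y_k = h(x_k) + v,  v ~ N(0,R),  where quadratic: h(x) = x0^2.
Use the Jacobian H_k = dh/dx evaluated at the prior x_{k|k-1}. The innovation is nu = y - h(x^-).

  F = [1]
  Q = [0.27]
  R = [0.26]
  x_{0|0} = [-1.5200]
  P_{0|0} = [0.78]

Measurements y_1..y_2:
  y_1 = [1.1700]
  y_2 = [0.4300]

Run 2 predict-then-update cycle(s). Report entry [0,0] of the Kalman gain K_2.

step 1: x^-=[-1.5200]  P^-=[1.0500]  H_jac=[-3.0400]  S=[9.9637]  K=[-0.3204]  nu=[-1.1404]  x^+=[-1.1547]  P^+=[0.0274]
step 2: x^-=[-1.1547]  P^-=[0.2974]  H_jac=[-2.3093]  S=[1.8460]  K=[-0.3720]  nu=[-0.9032]  x^+=[-0.8186]  P^+=[0.0419]

K[0,0] = -0.3720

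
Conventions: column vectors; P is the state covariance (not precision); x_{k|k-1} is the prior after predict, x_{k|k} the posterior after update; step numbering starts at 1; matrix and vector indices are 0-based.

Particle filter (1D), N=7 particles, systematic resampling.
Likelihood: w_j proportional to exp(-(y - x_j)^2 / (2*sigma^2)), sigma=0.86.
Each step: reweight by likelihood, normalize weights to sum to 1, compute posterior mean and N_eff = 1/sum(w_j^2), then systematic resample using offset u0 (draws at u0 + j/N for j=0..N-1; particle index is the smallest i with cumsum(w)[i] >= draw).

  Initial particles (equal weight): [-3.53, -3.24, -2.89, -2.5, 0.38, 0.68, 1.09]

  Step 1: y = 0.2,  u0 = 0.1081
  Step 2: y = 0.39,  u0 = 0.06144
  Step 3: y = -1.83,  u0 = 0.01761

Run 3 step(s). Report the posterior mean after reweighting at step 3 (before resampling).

step 1: w=[0.0000, 0.0001, 0.0006, 0.0030, 0.4028, 0.3524, 0.2410]  mean=0.6455  Neff=2.9026  idx=[4, 4, 4, 5, 5, 6, 6]
step 2: w=[0.1581, 0.1581, 0.1581, 0.1494, 0.1494, 0.1135, 0.1135]  mean=0.6308  Neff=6.8795  idx=[0, 1, 2, 3, 4, 5, 6]
step 3: w=[0.2539, 0.2539, 0.2539, 0.0975, 0.0975, 0.0216, 0.0216]  mean=0.4692  Neff=4.6869  idx=[0, 0, 1, 1, 2, 2, 4]

post_mean = 0.4692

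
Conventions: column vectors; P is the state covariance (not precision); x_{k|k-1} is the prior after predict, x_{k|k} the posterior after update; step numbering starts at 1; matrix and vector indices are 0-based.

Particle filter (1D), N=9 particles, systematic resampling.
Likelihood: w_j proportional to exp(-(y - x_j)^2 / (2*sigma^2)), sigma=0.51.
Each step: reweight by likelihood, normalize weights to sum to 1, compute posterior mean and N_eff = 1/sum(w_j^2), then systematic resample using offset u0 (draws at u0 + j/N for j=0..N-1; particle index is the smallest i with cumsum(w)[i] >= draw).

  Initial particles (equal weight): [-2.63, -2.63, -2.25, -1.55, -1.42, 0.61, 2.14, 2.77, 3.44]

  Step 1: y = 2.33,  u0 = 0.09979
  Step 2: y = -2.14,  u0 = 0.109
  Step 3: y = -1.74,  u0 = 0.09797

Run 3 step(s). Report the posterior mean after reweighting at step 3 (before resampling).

step 1: w=[0.0000, 0.0000, 0.0000, 0.0000, 0.0000, 0.0020, 0.5427, 0.4009, 0.0545]  mean=2.4603  Neff=2.1825  idx=[6, 6, 6, 6, 6, 7, 7, 7, 8]
step 2: w=[0.2000, 0.2000, 0.2000, 0.2000, 0.2000, 0.0000, 0.0000, 0.0000, 0.0000]  mean=2.1400  Neff=5.0001  idx=[0, 1, 1, 2, 2, 3, 3, 4, 4]
step 3: w=[0.1111, 0.1111, 0.1111, 0.1111, 0.1111, 0.1111, 0.1111, 0.1111, 0.1111]  mean=2.1400  Neff=9.0000  idx=[0, 1, 2, 3, 4, 5, 6, 7, 8]

post_mean = 2.1400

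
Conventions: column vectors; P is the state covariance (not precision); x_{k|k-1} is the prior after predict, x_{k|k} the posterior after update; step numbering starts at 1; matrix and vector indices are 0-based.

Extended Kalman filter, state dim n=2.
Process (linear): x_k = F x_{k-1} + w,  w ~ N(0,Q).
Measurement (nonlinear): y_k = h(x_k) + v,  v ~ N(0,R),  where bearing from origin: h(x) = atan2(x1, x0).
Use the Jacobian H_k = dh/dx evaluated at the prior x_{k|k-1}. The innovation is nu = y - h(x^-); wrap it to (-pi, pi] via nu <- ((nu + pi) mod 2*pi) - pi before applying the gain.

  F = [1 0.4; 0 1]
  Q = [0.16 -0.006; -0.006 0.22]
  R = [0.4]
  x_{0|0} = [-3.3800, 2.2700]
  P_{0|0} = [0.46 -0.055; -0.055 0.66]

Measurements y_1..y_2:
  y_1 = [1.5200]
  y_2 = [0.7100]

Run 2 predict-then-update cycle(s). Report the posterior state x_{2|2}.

step 1: x^-=[-2.4720, 2.2700]  P^-=[0.6816 0.2030; 0.2030 0.8800]  H_jac=[-0.2015 -0.2195]  S=[0.4880]  K=[-0.3728; -0.4796]  nu=[-0.8788]  x^+=[-2.1444, 2.6914]  P^+=[0.6138 0.1158; 0.1158 0.7678]
step 2: x^-=[-1.0679, 2.6914]  P^-=[0.9892 0.4169; 0.4169 0.9878]  H_jac=[-0.3210 -0.1274]  S=[0.5521]  K=[-0.6714; -0.4703]  nu=[-1.2385]  x^+=[-0.2363, 3.2739]  P^+=[0.7404 0.2425; 0.2425 0.8657]

x_post = [-0.2363, 3.2739]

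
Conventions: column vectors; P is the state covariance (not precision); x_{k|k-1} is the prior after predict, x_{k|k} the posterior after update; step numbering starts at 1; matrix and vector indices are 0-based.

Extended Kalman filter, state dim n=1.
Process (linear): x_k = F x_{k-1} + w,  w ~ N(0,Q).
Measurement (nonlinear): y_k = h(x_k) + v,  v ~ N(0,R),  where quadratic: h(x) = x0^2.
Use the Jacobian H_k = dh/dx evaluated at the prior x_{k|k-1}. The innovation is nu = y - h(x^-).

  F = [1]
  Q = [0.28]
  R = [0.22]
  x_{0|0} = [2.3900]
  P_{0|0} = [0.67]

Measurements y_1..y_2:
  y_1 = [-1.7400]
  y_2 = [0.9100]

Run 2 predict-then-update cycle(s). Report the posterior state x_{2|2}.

x_post = [0.9368]

step 1: x^-=[2.3900]  P^-=[0.9500]  H_jac=[4.7800]  S=[21.9260]  K=[0.2071]  nu=[-7.4521]  x^+=[0.8466]  P^+=[0.0095]
step 2: x^-=[0.8466]  P^-=[0.2895]  H_jac=[1.6933]  S=[1.0501]  K=[0.4669]  nu=[0.1932]  x^+=[0.9368]  P^+=[0.0607]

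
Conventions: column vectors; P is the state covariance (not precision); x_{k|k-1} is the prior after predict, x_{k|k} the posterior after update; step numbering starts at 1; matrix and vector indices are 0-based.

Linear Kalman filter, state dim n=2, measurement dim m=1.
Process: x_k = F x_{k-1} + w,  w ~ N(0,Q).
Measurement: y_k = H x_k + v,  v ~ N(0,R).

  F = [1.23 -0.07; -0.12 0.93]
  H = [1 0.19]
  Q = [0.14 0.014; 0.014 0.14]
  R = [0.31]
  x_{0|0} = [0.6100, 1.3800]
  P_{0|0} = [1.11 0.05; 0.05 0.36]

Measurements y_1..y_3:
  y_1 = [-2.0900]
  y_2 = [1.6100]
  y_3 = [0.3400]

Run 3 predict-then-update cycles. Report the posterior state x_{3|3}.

step 1: x^-=[0.6537, 1.2102]  P^-=[1.8125 -0.1157; -0.1157 0.4562]  S=[2.0950]  K=[0.8547; -0.0138]  nu=[-2.9736]  x^+=[-1.8877, 1.2513]  P^+=[0.2822 -0.0909; -0.0909 0.4558]
step 2: x^-=[-2.4095, 1.3903]  P^-=[0.5848 -0.1621; -0.1621 0.5586]  S=[0.8534]  K=[0.6492; -0.0655]  nu=[3.7554]  x^+=[0.0285, 1.1442]  P^+=[0.2251 -0.1257; -0.1257 0.5549]
step 3: x^-=[-0.0450, 1.0606]  P^-=[0.5050 -0.2003; -0.2003 0.6512]  S=[0.7624]  K=[0.6125; -0.1004]  nu=[0.1835]  x^+=[0.0674, 1.0422]  P^+=[0.2190 -0.1534; -0.1534 0.6436]

x_post = [0.0674, 1.0422]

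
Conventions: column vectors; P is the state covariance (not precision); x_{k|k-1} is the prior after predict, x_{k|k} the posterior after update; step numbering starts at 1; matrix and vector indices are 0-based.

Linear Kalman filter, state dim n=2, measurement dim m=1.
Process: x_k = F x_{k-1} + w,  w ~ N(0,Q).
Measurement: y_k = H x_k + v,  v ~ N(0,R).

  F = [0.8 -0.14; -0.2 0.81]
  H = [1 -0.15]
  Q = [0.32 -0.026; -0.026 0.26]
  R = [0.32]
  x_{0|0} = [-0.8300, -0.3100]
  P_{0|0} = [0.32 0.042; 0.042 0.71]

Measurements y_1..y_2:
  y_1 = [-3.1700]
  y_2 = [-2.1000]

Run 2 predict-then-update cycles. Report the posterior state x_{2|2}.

x_post = [-1.9030, 0.9509]

step 1: x^-=[-0.6206, -0.0851]  P^-=[0.5293 -0.1293; -0.1293 0.7250]  S=[0.9044]  K=[0.6067; -0.2632]  nu=[-2.5622]  x^+=[-2.1751, 0.5894]  P^+=[0.1964 0.0151; 0.0151 0.6624]
step 2: x^-=[-1.8226, 0.9124]  P^-=[0.4553 -0.1223; -0.1223 0.6975]  S=[0.8277]  K=[0.5723; -0.2742]  nu=[-0.1406]  x^+=[-1.9030, 0.9509]  P^+=[0.1843 0.0076; 0.0076 0.6353]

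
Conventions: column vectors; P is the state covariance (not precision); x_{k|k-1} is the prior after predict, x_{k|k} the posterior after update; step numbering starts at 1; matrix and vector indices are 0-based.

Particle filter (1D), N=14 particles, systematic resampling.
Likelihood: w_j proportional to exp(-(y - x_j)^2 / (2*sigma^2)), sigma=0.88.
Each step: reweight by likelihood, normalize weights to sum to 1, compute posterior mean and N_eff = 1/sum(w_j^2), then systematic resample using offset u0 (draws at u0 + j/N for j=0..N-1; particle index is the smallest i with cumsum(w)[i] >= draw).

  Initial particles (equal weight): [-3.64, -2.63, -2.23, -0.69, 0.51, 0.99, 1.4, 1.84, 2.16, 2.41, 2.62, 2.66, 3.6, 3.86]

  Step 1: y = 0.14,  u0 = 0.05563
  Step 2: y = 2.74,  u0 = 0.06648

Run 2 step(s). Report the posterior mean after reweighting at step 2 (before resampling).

post_mean = 1.7243

step 1: w=[0.0000, 0.0025, 0.0093, 0.2230, 0.3185, 0.2182, 0.1248, 0.0538, 0.0250, 0.0125, 0.0066, 0.0058, 0.0002, 0.0000]  mean=0.5884  Neff=4.5836  idx=[3, 3, 3, 4, 4, 4, 4, 5, 5, 5, 5, 6, 7, 9]
step 2: w=[0.0002, 0.0002, 0.0002, 0.0158, 0.0158, 0.0158, 0.0158, 0.0542, 0.0542, 0.0542, 0.0542, 0.1228, 0.2320, 0.3648]  mean=1.7243  Neff=4.6575  idx=[7, 8, 9, 11, 11, 12, 12, 12, 13, 13, 13, 13, 13, 13]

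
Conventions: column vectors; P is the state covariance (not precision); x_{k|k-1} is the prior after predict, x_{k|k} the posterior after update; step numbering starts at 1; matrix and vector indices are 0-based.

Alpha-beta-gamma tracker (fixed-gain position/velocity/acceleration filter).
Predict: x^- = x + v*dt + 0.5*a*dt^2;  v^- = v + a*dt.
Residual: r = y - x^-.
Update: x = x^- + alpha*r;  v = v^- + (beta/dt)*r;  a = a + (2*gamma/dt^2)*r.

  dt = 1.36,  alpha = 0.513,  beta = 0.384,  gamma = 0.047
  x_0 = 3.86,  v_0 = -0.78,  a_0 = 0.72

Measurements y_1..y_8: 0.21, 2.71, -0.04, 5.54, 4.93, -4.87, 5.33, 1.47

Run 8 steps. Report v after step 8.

step 1: x_pred=3.4651  r=-3.2551  x^+=1.7952  v^+=-0.7199  a^+=0.5546
step 2: x_pred=1.3291  r=1.3809  x^+=2.0375  v^+=0.4243  a^+=0.6248
step 3: x_pred=3.1922  r=-3.2322  x^+=1.5341  v^+=0.3613  a^+=0.4605
step 4: x_pred=2.4513  r=3.0887  x^+=4.0358  v^+=1.8597  a^+=0.6175
step 5: x_pred=7.1360  r=-2.2060  x^+=6.0043  v^+=2.0765  a^+=0.5053
step 6: x_pred=9.2957  r=-14.1657  x^+=2.0287  v^+=-1.2359  a^+=-0.2146
step 7: x_pred=0.1494  r=5.1806  x^+=2.8071  v^+=-0.0650  a^+=0.0487
step 8: x_pred=2.7637  r=-1.2937  x^+=2.1000  v^+=-0.3640  a^+=-0.0170

v_post = -0.3640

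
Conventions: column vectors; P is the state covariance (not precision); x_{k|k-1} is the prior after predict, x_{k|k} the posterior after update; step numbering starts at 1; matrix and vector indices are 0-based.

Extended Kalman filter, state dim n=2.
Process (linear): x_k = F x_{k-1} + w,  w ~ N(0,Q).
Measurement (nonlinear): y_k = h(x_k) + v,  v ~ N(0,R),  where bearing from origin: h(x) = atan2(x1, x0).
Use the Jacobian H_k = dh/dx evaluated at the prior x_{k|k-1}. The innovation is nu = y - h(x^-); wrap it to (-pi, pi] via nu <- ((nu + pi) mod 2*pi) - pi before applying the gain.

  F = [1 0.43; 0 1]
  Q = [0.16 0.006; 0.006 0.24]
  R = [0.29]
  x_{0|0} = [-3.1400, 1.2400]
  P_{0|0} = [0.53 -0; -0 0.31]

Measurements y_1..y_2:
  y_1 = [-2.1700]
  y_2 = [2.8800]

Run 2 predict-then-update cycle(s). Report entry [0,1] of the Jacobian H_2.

H_jac[0,1] = -0.3266

step 1: x^-=[-2.6068, 1.2400]  P^-=[0.7473 0.1393; 0.1393 0.5500]  H_jac=[-0.1488 -0.3128]  S=[0.3733]  K=[-0.4146; -0.5164]  nu=[1.4156]  x^+=[-3.1937, 0.5090]  P^+=[0.6831 0.0594; 0.0594 0.4505]
step 2: x^-=[-2.9748, 0.5090]  P^-=[0.9775 0.2591; 0.2591 0.6905]  H_jac=[-0.0559 -0.3266]  S=[0.3762]  K=[-0.3702; -0.6380]  nu=[-0.0921]  x^+=[-2.9407, 0.5678]  P^+=[0.9260 0.1702; 0.1702 0.5374]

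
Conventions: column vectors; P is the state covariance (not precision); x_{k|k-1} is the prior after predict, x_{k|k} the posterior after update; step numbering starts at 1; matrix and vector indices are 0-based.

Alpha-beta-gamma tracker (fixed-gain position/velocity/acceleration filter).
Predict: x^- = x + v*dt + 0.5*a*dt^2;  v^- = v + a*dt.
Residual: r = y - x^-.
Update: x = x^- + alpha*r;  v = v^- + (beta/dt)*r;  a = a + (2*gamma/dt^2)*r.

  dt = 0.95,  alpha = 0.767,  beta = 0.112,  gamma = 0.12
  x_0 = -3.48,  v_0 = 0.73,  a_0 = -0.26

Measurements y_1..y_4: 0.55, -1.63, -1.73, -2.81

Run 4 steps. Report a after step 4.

step 1: x_pred=-2.9038  r=3.4538  x^+=-0.2547  v^+=0.8902  a^+=0.6585
step 2: x_pred=0.8881  r=-2.5181  x^+=-1.0433  v^+=1.2189  a^+=-0.0112
step 3: x_pred=0.1096  r=-1.8396  x^+=-1.3014  v^+=0.9914  a^+=-0.5004
step 4: x_pred=-0.5853  r=-2.2247  x^+=-2.2917  v^+=0.2538  a^+=-1.0920

a_post = -1.0920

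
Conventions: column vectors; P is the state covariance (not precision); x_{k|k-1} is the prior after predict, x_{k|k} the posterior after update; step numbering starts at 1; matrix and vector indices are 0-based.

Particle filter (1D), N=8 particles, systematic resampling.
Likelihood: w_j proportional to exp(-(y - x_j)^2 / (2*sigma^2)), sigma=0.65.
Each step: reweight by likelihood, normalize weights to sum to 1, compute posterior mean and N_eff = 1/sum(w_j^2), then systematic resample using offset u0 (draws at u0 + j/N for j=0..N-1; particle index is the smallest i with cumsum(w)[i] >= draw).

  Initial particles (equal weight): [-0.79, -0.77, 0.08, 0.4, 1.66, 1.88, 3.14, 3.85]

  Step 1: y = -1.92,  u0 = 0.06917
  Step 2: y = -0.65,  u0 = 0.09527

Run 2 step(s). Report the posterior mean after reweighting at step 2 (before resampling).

step 1: w=[0.5012, 0.4749, 0.0200, 0.0039, 0.0000, 0.0000, 0.0000, 0.0000]  mean=-0.7585  Neff=2.0956  idx=[0, 0, 0, 0, 1, 1, 1, 1]
step 2: w=[0.1246, 0.1246, 0.1246, 0.1246, 0.1254, 0.1254, 0.1254, 0.1254]  mean=-0.7800  Neff=7.9999  idx=[0, 1, 2, 3, 4, 5, 6, 7]

post_mean = -0.7800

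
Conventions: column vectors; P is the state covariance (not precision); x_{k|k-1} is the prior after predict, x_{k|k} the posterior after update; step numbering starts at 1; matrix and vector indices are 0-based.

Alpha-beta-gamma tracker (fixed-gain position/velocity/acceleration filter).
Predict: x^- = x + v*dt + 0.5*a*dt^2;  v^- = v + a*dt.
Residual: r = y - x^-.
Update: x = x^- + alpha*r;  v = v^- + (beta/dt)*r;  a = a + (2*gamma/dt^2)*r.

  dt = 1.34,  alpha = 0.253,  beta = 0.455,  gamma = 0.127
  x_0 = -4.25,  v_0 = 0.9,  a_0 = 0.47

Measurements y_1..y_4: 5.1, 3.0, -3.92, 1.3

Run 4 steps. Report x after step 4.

x_post = 6.8605

step 1: x_pred=-2.6220  r=7.7220  x^+=-0.6684  v^+=4.1518  a^+=1.5623
step 2: x_pred=6.2978  r=-3.2978  x^+=5.4634  v^+=5.1256  a^+=1.0958
step 3: x_pred=13.3156  r=-17.2356  x^+=8.9550  v^+=0.7417  a^+=-1.3422
step 4: x_pred=8.7437  r=-7.4437  x^+=6.8605  v^+=-3.5845  a^+=-2.3952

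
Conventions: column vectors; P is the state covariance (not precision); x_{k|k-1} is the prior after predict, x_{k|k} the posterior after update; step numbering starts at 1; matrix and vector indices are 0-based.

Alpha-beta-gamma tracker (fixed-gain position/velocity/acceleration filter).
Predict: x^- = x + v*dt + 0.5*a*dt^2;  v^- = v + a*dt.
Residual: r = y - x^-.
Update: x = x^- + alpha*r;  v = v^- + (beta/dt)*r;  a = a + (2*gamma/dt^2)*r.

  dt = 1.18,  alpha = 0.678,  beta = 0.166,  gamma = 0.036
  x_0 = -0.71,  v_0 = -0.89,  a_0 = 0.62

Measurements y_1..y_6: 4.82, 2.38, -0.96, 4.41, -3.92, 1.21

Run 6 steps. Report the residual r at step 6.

step 1: x_pred=-1.3286  r=6.1486  x^+=2.8402  v^+=0.7066  a^+=0.9379
step 2: x_pred=4.3269  r=-1.9469  x^+=3.0069  v^+=1.5394  a^+=0.8373
step 3: x_pred=5.4064  r=-6.3664  x^+=1.0900  v^+=1.6318  a^+=0.5081
step 4: x_pred=3.3692  r=1.0408  x^+=4.0749  v^+=2.3777  a^+=0.5619
step 5: x_pred=7.2718  r=-11.1918  x^+=-0.3162  v^+=1.4663  a^+=-0.0168
step 6: x_pred=1.4023  r=-0.1923  x^+=1.2719  v^+=1.4194  a^+=-0.0268

resid = -0.1923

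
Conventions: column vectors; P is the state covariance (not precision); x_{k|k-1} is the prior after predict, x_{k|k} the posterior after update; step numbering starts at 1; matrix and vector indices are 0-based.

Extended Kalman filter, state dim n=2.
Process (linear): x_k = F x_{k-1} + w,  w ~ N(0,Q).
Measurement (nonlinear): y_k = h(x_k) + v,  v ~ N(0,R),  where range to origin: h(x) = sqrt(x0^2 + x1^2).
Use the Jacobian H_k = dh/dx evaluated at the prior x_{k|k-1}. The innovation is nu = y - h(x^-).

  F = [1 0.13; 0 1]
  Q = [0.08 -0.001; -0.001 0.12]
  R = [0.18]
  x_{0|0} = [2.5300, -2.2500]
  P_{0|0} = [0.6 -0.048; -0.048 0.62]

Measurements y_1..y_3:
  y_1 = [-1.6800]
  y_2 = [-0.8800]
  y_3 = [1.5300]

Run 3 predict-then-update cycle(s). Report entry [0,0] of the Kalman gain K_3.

K[0,0] = -0.7038

step 1: x^-=[2.2375, -2.2500]  P^-=[0.6780 0.0316; 0.0316 0.7400]  H_jac=[0.7051 -0.7091]  S=[0.8576]  K=[0.5314; -0.5859]  nu=[-4.8532]  x^+=[-0.3412, 0.5934]  P^+=[0.4359 0.2986; 0.2986 0.4456]
step 2: x^-=[-0.2641, 0.5934]  P^-=[0.6010 0.3555; 0.3555 0.5656]  H_jac=[-0.4066 0.9136]  S=[0.4874]  K=[0.1649; 0.7637]  nu=[-1.5295]  x^+=[-0.5164, -0.5747]  P^+=[0.5878 0.2941; 0.2941 0.2814]
step 3: x^-=[-0.5911, -0.5747]  P^-=[0.7490 0.3297; 0.3297 0.4014]  H_jac=[-0.7169 -0.6971]  S=[1.0896]  K=[-0.7038; -0.4737]  nu=[0.7056]  x^+=[-1.0876, -0.9090]  P^+=[0.2093 -0.0336; -0.0336 0.1568]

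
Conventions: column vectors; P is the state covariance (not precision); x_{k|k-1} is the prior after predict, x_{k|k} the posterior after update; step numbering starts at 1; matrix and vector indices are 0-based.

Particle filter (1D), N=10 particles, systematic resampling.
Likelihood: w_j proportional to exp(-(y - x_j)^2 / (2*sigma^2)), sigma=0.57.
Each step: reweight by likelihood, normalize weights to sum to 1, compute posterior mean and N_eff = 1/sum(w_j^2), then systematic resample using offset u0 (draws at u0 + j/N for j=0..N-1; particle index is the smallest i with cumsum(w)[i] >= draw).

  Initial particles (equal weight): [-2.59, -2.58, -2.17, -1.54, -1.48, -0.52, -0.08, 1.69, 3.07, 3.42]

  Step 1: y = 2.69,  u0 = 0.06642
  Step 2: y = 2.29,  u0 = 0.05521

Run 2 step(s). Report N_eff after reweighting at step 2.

step 1: w=[0.0000, 0.0000, 0.0000, 0.0000, 0.0000, 0.0000, 0.0000, 0.1474, 0.5501, 0.3025]  mean=2.9724  Neff=2.4049  idx=[7, 8, 8, 8, 8, 8, 8, 9, 9, 9]
step 2: w=[0.1717, 0.1171, 0.1171, 0.1171, 0.1171, 0.1171, 0.1171, 0.0419, 0.0419, 0.0419]  mean=2.8771  Neff=8.5446  idx=[0, 0, 1, 2, 3, 4, 5, 5, 6, 8]

N_eff = 8.5446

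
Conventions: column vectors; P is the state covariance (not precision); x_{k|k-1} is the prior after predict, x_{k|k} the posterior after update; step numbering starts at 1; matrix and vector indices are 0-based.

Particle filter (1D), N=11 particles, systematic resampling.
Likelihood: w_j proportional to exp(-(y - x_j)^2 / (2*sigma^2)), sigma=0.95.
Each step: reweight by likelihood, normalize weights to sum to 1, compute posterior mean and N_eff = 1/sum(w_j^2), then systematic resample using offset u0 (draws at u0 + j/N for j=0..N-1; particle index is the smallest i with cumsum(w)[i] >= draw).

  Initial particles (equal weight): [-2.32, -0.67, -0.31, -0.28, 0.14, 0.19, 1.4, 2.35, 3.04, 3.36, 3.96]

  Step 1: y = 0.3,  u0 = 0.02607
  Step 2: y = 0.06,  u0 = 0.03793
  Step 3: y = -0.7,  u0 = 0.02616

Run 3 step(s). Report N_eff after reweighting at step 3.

step 1: w=[0.0046, 0.1219, 0.1671, 0.1704, 0.2025, 0.2040, 0.1050, 0.0200, 0.0032, 0.0011, 0.0001]  mean=0.0834  Neff=6.0279  idx=[1, 1, 2, 3, 3, 4, 4, 4, 5, 5, 6]
step 2: w=[0.0773, 0.0773, 0.0962, 0.0974, 0.0974, 0.1035, 0.1035, 0.1035, 0.1029, 0.1029, 0.0384]  mean=-0.0516  Neff=10.5365  idx=[0, 1, 2, 3, 4, 5, 6, 7, 8, 8, 9]
step 3: w=[0.1149, 0.1149, 0.1057, 0.1043, 0.1043, 0.0778, 0.0778, 0.0778, 0.0742, 0.0742, 0.0742]  mean=-0.1703  Neff=10.6383  idx=[0, 1, 1, 2, 3, 4, 5, 6, 7, 8, 10]

N_eff = 10.6383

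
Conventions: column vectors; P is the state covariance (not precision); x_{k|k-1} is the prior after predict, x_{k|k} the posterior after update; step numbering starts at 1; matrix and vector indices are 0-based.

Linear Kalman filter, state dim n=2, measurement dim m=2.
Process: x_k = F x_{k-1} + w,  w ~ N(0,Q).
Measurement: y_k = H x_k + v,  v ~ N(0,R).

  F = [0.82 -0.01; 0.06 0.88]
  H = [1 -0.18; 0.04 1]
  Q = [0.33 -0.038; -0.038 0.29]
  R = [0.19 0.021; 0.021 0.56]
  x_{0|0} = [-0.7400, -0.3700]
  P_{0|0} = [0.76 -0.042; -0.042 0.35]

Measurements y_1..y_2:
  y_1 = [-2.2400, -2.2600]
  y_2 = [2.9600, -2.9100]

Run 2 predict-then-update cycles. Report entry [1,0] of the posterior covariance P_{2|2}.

P_post[1,0] = 0.0366

step 1: x^-=[-0.6031, -0.3700]  P^-=[0.8417 -0.0340; -0.0340 0.5593]  S=[1.0621 -0.0797; -0.0797 1.1180]  K=[0.8026 0.0570; -0.0898 0.4927]  nu=[-1.7035, -1.8659]  x^+=[-2.0766, -1.1364]  P^+=[0.1613 0.0423; 0.0423 0.2723]
step 2: x^-=[-1.6914, -1.1246]  P^-=[0.4378 -0.0020; -0.0020 0.5059]  S=[0.6449 -0.0545; -0.0545 1.0665]  K=[0.6836 0.0495; -0.1046 0.4690]  nu=[4.4490, -1.7178]  x^+=[1.2648, -2.3956]  P^+=[0.1375 0.0366; 0.0366 0.2590]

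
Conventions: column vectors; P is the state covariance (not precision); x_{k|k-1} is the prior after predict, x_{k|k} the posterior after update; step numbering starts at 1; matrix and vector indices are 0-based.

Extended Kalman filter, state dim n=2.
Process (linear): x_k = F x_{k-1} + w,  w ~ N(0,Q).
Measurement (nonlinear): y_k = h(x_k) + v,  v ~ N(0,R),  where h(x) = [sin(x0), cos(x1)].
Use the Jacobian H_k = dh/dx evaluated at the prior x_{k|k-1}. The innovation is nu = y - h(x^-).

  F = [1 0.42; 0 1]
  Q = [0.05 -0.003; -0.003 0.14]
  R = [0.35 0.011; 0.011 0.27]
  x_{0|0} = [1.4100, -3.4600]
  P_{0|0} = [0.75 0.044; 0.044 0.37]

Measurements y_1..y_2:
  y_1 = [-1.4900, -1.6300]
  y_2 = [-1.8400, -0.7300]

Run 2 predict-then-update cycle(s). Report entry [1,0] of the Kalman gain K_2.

K[1,0] = -0.2500

step 1: x^-=[-0.0432, -3.4600]  P^-=[0.9022 0.1964; 0.1964 0.5100]  H_jac=[0.9991 0.0000; 0.0000 -0.3131]  S=[1.2505 -0.0504; -0.0504 0.3200]  K=[0.7176 -0.0791; 0.1377 -0.4773]  nu=[-1.4468, -0.6803]  x^+=[-1.0277, -3.3345]  P^+=[0.2505 0.0430; 0.0430 0.4068]
step 2: x^-=[-2.4282, -3.3345]  P^-=[0.4084 0.2108; 0.2108 0.5468]  H_jac=[-0.7561 0.0000; 0.0000 -0.1917]  S=[0.5835 0.0416; 0.0416 0.2901]  K=[-0.5246 -0.0642; -0.2500 -0.3255]  nu=[-1.1856, 0.2515]  x^+=[-1.8223, -3.1200]  P^+=[0.2438 0.1205; 0.1205 0.4728]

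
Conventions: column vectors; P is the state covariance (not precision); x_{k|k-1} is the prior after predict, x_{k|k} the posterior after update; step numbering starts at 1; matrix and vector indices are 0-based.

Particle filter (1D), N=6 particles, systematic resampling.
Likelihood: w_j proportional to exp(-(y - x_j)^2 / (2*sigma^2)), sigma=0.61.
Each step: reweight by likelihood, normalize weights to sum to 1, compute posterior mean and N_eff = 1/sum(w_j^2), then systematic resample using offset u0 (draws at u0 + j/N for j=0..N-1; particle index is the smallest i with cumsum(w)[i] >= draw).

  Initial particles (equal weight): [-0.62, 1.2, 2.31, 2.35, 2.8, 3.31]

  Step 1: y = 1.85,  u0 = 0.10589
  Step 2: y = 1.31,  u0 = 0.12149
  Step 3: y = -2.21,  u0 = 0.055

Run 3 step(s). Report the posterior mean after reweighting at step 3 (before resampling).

step 1: w=[0.0001, 0.2373, 0.3150, 0.2992, 0.1245, 0.0239]  mean=2.1431  Neff=3.8294  idx=[1, 2, 2, 3, 3, 4]
step 2: w=[0.4861, 0.1289, 0.1289, 0.1155, 0.1155, 0.0250]  mean=1.7919  Neff=3.3683  idx=[0, 0, 0, 2, 3, 4]
step 3: w=[0.3333, 0.3333, 0.3333, 0.0000, 0.0000, 0.0000]  mean=1.2000  Neff=3.0000  idx=[0, 0, 1, 1, 2, 2]

post_mean = 1.2000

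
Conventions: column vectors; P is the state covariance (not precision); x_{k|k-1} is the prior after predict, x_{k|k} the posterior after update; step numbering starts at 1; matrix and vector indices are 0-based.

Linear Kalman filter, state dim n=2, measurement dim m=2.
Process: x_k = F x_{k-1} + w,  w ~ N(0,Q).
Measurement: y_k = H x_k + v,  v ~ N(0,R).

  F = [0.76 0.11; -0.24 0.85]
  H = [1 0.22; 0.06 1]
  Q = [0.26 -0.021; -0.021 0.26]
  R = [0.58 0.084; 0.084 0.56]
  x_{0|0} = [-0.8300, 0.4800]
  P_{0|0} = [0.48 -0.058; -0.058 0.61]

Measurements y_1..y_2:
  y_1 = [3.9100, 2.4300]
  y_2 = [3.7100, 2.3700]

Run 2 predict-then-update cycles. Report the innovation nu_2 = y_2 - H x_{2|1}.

innov = [2.3206, 1.2986]

step 1: x^-=[-0.5780, 0.6072]  P^-=[0.5349 -0.0875; -0.0875 0.7520]  S=[1.1129 0.1929; 0.1929 1.3035]  K=[0.4832 -0.1140; -0.0300 0.5774]  nu=[4.3544, 1.8575]  x^+=[1.3141, 1.5490]  P^+=[0.2795 -0.0400; -0.0400 0.3232]
step 2: x^-=[1.1691, 1.0012]  P^-=[0.4186 -0.0665; -0.0665 0.5259]  S=[0.9948 0.1574; 0.1574 1.0795]  K=[0.4219 -0.0999; -0.0277 0.4876]  nu=[2.3206, 1.2986]  x^+=[2.0185, 1.5700]  P^+=[0.2440 -0.0351; -0.0351 0.2728]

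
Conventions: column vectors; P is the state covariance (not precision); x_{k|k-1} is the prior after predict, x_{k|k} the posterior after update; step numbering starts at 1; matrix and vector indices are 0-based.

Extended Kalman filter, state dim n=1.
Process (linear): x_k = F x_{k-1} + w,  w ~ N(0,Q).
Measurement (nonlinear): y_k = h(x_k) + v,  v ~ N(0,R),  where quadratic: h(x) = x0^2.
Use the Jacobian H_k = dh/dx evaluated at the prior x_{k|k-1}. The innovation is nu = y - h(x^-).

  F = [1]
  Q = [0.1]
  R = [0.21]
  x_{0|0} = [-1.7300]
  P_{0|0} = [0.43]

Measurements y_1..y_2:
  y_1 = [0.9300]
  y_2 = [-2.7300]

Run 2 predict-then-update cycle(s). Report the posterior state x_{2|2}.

x_post = [0.1632]

step 1: x^-=[-1.7300]  P^-=[0.5300]  H_jac=[-3.4600]  S=[6.5549]  K=[-0.2798]  nu=[-2.0629]  x^+=[-1.1529]  P^+=[0.0170]
step 2: x^-=[-1.1529]  P^-=[0.1170]  H_jac=[-2.3058]  S=[0.8319]  K=[-0.3242]  nu=[-4.0591]  x^+=[0.1632]  P^+=[0.0295]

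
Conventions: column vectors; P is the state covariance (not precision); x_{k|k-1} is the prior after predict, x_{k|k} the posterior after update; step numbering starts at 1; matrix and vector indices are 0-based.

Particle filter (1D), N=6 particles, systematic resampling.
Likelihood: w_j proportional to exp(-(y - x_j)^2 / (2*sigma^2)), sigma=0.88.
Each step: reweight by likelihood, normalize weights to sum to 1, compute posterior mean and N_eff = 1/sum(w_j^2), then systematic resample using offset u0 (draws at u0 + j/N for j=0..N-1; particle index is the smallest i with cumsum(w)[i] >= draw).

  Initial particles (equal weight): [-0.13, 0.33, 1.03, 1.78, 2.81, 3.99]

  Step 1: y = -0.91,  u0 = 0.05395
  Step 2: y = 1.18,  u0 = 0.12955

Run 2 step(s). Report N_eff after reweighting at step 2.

N_eff = 5.4230

step 1: w=[0.5906, 0.3241, 0.0770, 0.0082, 0.0001, 0.0000]  mean=0.1244  Neff=2.1747  idx=[0, 0, 0, 0, 1, 1]
step 2: w=[0.1282, 0.1282, 0.1282, 0.1282, 0.2435, 0.2435]  mean=0.0941  Neff=5.4230  idx=[1, 2, 3, 4, 5, 5]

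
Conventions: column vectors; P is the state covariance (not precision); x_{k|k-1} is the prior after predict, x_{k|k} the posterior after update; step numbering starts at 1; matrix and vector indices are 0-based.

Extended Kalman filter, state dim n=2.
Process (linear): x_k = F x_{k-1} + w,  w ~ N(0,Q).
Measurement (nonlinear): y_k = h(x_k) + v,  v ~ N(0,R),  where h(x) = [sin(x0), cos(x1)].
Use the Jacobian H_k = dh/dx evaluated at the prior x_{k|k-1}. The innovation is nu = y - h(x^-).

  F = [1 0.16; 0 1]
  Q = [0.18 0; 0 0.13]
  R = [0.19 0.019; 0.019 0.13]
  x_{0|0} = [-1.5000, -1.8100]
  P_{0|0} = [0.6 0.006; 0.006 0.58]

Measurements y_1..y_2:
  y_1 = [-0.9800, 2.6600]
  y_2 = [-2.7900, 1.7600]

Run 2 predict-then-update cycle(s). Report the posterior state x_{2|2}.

step 1: x^-=[-1.7896, -1.8100]  P^-=[0.7968 0.0988; 0.0988 0.7100]  H_jac=[-0.2171 0.0000; 0.0000 0.9715]  S=[0.2275 -0.0018; -0.0018 0.8001]  K=[-0.7591 0.1182; -0.0873 0.8619]  nu=[-0.0038, 2.8969]  x^+=[-1.4442, 0.6871]  P^+=[0.6541 0.0010; 0.0010 0.1136]
step 2: x^-=[-1.3343, 0.6871]  P^-=[0.8374 0.0192; 0.0192 0.2436]  H_jac=[0.2343 0.0000; 0.0000 -0.6343]  S=[0.2360 0.0162; 0.0162 0.2280]  K=[0.8392 -0.1127; 0.0657 -0.6824]  nu=[-1.8178, 0.9869]  x^+=[-2.9711, -0.1058]  P^+=[0.6713 -0.0020; -0.0020 0.1379]

x_post = [-2.9711, -0.1058]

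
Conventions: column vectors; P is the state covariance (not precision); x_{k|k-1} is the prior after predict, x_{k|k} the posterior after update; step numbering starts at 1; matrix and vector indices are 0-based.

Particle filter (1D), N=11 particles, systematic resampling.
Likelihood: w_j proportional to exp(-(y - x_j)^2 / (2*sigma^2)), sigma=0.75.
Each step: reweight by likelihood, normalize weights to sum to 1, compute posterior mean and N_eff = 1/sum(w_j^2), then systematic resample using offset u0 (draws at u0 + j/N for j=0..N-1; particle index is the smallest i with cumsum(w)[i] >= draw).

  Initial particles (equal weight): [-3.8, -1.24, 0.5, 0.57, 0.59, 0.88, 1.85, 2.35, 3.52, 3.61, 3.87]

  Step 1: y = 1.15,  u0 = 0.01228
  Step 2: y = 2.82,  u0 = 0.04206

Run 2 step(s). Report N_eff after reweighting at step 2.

N_eff = 2.8216

step 1: w=[0.0000, 0.0015, 0.1689, 0.1824, 0.1861, 0.2305, 0.1591, 0.0684, 0.0017, 0.0011, 0.0003]  mean=0.9654  Neff=5.5700  idx=[2, 2, 3, 3, 4, 4, 5, 5, 5, 6, 6]
step 2: w=[0.0081, 0.0081, 0.0107, 0.0107, 0.0116, 0.0116, 0.0340, 0.0340, 0.0340, 0.4185, 0.4185]  mean=1.6724  Neff=2.8216  idx=[4, 8, 9, 9, 9, 9, 10, 10, 10, 10, 10]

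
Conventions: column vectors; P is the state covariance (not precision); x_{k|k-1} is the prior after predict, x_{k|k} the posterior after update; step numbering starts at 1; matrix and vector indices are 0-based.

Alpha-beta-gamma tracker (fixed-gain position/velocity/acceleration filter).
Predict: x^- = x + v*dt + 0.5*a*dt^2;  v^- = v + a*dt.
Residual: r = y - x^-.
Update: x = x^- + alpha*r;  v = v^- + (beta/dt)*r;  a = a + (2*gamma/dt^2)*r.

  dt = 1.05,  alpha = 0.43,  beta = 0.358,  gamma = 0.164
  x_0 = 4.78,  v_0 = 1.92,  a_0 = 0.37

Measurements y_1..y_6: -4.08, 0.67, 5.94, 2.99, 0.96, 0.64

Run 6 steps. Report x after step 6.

step 1: x_pred=7.0000  r=-11.0800  x^+=2.2356  v^+=-1.4692  a^+=-2.9264
step 2: x_pred=-0.9203  r=1.5903  x^+=-0.2365  v^+=-3.9997  a^+=-2.4532
step 3: x_pred=-5.7885  r=11.7285  x^+=-0.7452  v^+=-2.5767  a^+=1.0361
step 4: x_pred=-2.8797  r=5.8697  x^+=-0.3557  v^+=0.5124  a^+=2.7823
step 5: x_pred=1.7161  r=-0.7561  x^+=1.3909  v^+=3.1761  a^+=2.5574
step 6: x_pred=6.1356  r=-5.4956  x^+=3.7725  v^+=3.9876  a^+=0.9224

x_post = 3.7725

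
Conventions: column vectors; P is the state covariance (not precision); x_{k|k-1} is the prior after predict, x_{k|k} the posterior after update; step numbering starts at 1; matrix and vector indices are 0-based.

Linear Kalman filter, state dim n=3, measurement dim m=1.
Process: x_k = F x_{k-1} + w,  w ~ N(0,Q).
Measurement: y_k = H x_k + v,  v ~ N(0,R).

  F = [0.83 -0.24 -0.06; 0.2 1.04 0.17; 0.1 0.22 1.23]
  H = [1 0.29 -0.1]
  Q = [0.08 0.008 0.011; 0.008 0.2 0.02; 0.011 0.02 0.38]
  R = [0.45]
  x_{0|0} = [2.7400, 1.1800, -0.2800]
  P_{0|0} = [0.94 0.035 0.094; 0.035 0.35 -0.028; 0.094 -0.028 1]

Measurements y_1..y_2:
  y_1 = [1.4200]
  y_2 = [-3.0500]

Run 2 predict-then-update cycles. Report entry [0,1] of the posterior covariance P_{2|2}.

P_post[0,1] = -0.1805

step 1: x^-=[2.0078, 1.7276, 0.1892]  P^-=[0.7272 0.1100 0.1063; 0.1100 0.6561 0.3210; 0.1063 0.3210 1.9288]  S=[1.2756]  K=[0.5868; 0.2103; 0.0051]  nu=[-1.0699]  x^+=[1.3800, 1.5026, 0.1837]  P^+=[0.2880 -0.0473 0.1025; -0.0473 0.5997 0.3196; 0.1025 0.3196 1.9287]
step 2: x^-=[0.7738, 1.8700, 0.6945]  P^-=[0.3378 -0.1719 -0.1412; -0.1719 1.0162 1.0071; -0.1412 1.0071 3.5260]  S=[0.7786]  K=[0.3879; 0.0284; -0.2591]  nu=[-4.2966]  x^+=[-0.8929, 1.7480, 1.8077]  P^+=[0.2206 -0.1805 -0.0629; -0.1805 1.0156 1.0128; -0.0629 1.0128 3.4737]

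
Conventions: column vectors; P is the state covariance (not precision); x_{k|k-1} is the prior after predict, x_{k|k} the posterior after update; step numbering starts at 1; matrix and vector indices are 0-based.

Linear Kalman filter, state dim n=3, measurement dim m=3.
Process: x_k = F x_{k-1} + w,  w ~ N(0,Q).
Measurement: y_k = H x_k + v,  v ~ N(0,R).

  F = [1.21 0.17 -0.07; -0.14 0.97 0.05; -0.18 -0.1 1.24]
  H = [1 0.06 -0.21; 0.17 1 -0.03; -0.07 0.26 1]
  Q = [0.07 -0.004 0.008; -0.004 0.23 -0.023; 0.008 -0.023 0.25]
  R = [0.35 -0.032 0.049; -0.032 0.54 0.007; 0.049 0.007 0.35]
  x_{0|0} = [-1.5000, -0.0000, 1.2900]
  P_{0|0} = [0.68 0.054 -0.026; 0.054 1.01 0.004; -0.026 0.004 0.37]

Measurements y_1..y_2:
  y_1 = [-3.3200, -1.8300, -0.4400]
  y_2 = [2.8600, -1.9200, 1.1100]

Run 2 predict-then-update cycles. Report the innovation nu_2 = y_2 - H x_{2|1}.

step 1: x^-=[-1.9053, 0.2745, 1.8696]  P^-=[1.1231 0.1061 -0.2360; 0.1061 1.1806 -0.0800; -0.2360 -0.0800 0.8636]  S=[1.6293 0.3748 -0.4054; 0.3748 1.7972 0.1519; -0.4054 0.1519 1.2865]  K=[0.7196 0.0190 0.0013; -0.0116 0.6633 0.0886; -0.0661 -0.1234 0.6617]  nu=[-1.0386, -1.7245, -2.5143]  x^+=[-2.6888, -1.0801, 0.4874]  P^+=[0.2693 -0.0564 0.0694; -0.0564 0.3668 -0.0642; 0.0694 -0.0642 0.2491]
step 2: x^-=[-3.4712, -0.6469, 1.1963]  P^-=[0.4426 -0.0462 0.0211; -0.0462 0.5892 -0.1169; 0.0211 -0.1169 0.6283]  S=[0.8110 0.0592 -0.0958; 0.0592 1.1336 0.0249; -0.0958 0.0249 0.9582]  K=[0.5409 -0.0039 0.0313; -0.0178 0.5162 0.0261; -0.0629 -0.1269 0.6194]  nu=[6.6212, -0.6471, -0.1611]  x^+=[0.1076, -1.1028, 0.7621]  P^+=[0.2079 -0.0526 0.0656; -0.0526 0.2865 -0.0663; 0.0656 -0.0663 0.2347]

innov = [6.6212, -0.6471, -0.1611]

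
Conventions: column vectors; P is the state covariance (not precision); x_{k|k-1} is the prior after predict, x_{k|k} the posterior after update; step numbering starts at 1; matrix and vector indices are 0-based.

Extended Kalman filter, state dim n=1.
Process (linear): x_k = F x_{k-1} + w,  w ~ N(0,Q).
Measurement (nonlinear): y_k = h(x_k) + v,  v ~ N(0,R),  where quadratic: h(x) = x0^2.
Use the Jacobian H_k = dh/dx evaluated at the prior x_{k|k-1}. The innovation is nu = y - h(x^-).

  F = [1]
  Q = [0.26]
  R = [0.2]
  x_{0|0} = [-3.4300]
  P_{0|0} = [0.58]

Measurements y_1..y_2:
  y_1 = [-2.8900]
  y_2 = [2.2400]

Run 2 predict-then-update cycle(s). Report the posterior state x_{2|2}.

step 1: x^-=[-3.4300]  P^-=[0.8400]  H_jac=[-6.8600]  S=[39.7301]  K=[-0.1450]  nu=[-14.6549]  x^+=[-1.3045]  P^+=[0.0042]
step 2: x^-=[-1.3045]  P^-=[0.2642]  H_jac=[-2.6089]  S=[1.9985]  K=[-0.3449]  nu=[0.5384]  x^+=[-1.4902]  P^+=[0.0264]

x_post = [-1.4902]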